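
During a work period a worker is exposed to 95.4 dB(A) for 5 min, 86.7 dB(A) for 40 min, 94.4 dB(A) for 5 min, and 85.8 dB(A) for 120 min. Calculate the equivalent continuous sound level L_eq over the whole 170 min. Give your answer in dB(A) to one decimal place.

The energy average is taken in the linear domain: L_eq = 10·log₁₀[(Σ tᵢ·10^(Lᵢ/10))/T], T = 170 min.
Σ tᵢ·10^(Lᵢ/10) = 5·10^(95.4/10) + 40·10^(86.7/10) + 5·10^(94.4/10) + 120·10^(85.8/10) = 9.544e+10.
L_eq = 10·log₁₀(9.544e+10/170) = 87.49 dB(A).

87.5 dB(A)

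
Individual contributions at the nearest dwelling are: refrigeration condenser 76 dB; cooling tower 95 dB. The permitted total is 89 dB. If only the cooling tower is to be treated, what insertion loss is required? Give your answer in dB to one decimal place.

6.2 dB

The untreated sources together contribute 10^(76/10) = 3.981e+07, i.e. 76.00 dB.
To meet 89 dB overall, the treated cooling tower may contribute at most 10^(89/10) − 3.981e+07 = 7.545e+08, i.e. 88.78 dB.
Required insertion loss = 95 − 88.78 = 6.22 dB.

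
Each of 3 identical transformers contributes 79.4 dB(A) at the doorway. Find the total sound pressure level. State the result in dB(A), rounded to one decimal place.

With 3 equal, uncorrelated contributions the intensity is 3× that of one unit, giving a rise of 10·log₁₀ 3.
L_total = 79.4 + 10·log₁₀(3) = 79.4 + 4.771 = 84.17 dB(A).

84.2 dB(A)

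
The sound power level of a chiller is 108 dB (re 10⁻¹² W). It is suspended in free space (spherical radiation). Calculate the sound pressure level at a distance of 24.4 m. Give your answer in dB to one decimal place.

L_p = L_w − 10·log₁₀(4π·r²) with r = 24.4 m.
4π·r² = 7482 m², 10·log₁₀ of that is 38.740 dB.
L_p = 108 − 38.740 = 69.26 dB.

69.3 dB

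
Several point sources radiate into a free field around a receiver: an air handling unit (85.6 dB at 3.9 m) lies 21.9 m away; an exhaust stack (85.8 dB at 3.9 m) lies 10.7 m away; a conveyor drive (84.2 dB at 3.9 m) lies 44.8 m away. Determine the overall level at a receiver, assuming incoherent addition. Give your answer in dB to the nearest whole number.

78 dB

First find each source's level at the receiver (point-source: −20·log₁₀(r/r_ref)), then combine on an intensity basis.
air handling unit: 85.6 − 20·log₁₀(21.9/3.9) = 85.6 − 14.99 = 70.61 dB.
exhaust stack: 85.8 − 20·log₁₀(10.7/3.9) = 85.8 − 8.77 = 77.03 dB.
conveyor drive: 84.2 − 20·log₁₀(44.8/3.9) = 84.2 − 21.20 = 63.00 dB.
Σ 10^(L/10) = 6.402e+07 → L_total = 10·log₁₀(6.402e+07) = 78.06 dB.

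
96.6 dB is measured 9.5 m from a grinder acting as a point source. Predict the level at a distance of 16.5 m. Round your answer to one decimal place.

For a point source, L₂ = L₁ − 20·log₁₀(r₂/r₁).
L₂ = 96.6 − 20·log₁₀(16.5/9.5) = 96.6 − 4.795 = 91.80 dB.

91.8 dB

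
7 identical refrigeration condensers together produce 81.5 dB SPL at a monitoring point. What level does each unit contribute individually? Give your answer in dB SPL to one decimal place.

For N identical incoherent sources L_total = L₁ + 10·log₁₀ N, so L₁ = 81.5 − 10·log₁₀(7) = 81.5 − 8.451.

73.0 dB SPL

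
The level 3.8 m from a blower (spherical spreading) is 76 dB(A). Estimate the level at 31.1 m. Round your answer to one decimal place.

Spherical spreading from a point source gives a 20·log₁₀(r₂/r₁) drop.
L₂ = 76 − 20·log₁₀(31.1/3.8) = 76 − 18.260 = 57.74 dB(A).

57.7 dB(A)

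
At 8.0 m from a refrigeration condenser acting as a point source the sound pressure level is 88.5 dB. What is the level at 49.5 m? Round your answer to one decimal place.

Spherical spreading from a point source gives a 20·log₁₀(r₂/r₁) drop.
L₂ = 88.5 − 20·log₁₀(49.5/8.0) = 88.5 − 15.830 = 72.67 dB.

72.7 dB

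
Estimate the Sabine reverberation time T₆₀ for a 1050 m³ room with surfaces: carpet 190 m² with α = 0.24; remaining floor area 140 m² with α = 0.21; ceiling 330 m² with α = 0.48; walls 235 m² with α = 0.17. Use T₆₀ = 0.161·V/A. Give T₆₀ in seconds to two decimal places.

A = Σ Sᵢαᵢ = 190·0.24 + 140·0.21 + 330·0.48 + 235·0.17 = 273.35 m².
T₆₀ = 0.161·V/A = 0.161·1050/273.35 = 0.618 s.

0.62 s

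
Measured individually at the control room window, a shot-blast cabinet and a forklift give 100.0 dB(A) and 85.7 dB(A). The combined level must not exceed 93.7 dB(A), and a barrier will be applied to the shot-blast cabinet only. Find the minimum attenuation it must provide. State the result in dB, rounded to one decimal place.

7.0 dB

Fixed contribution from the other source: Σ 10^(L/10) = 10^(85.7/10) = 3.715e+08 (85.70 dB(A)).
The limit corresponds to 10^(93.7/10) = 2.344e+09; subtracting the fixed part leaves 1.973e+09 for the shot-blast cabinet, i.e. 92.95 dB(A).
Required insertion loss = 100.0 − 92.95 = 7.05 dB.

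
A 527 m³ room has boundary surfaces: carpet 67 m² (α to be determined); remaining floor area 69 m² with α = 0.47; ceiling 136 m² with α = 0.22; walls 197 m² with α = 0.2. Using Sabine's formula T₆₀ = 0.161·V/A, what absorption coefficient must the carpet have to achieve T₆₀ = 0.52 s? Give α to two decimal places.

0.92

From T₆₀ = 0.161·V/A, the target T₆₀ = 0.52 s needs A = 0.161·527/0.52 = 163.17 m².
Absorption from the other surfaces = 69·0.47 + 136·0.22 + 197·0.2 = 101.75 m², so the carpet must supply 61.42 m² over 67 m².
α = 61.42/67 = 0.917.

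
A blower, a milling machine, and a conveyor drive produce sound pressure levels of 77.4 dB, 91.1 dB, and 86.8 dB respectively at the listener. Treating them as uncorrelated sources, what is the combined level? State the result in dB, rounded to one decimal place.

Incoherent sources combine by intensity addition: L_total = 10·log₁₀(Σ 10^(L_i/10)).
Σ 10^(L/10) = 10^(77.4/10) + 10^(91.1/10) + 10^(86.8/10) = 1.822e+09.
L_total = 10·log₁₀(1.822e+09) = 92.61 dB.

92.6 dB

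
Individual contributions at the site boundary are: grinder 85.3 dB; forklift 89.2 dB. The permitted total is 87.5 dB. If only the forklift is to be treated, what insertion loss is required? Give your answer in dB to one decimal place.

The untreated sources together contribute 10^(85.3/10) = 3.388e+08, i.e. 85.30 dB.
The limit corresponds to 10^(87.5/10) = 5.623e+08; subtracting the fixed part leaves 2.235e+08 for the forklift, i.e. 83.49 dB.
So the forklift must be reduced from 89.2 to 83.49 dB: IL = 5.71 dB.

5.7 dB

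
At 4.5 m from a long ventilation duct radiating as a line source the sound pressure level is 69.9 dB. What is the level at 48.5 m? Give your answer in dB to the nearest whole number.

60 dB

For a line source, L₂ = L₁ − 10·log₁₀(r₂/r₁).
L₂ = 69.9 − 10·log₁₀(48.5/4.5) = 69.9 − 10.325 = 59.57 dB.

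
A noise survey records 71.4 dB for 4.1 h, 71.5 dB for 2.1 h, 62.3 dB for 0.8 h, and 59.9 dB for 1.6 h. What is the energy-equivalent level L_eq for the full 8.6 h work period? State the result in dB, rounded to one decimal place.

70.2 dB

Weight each interval's intensity by its duration and average over T = 8.6 h:
Σ tᵢ·10^(Lᵢ/10) = 4.1·10^(71.4/10) + 2.1·10^(71.5/10) + 0.8·10^(62.3/10) + 1.6·10^(59.9/10) = 8.918e+07.
L_eq = 10·log₁₀(8.918e+07/8.6) = 70.16 dB.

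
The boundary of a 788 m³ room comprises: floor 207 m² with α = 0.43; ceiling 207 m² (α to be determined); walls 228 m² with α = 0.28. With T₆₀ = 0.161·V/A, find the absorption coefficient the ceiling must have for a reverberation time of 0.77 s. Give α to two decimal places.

From T₆₀ = 0.161·V/A, the target T₆₀ = 0.77 s needs A = 0.161·788/0.77 = 164.76 m².
Absorption from the other surfaces = 207·0.43 + 228·0.28 = 152.85 m², so the ceiling must supply 11.91 m² over 207 m².
α = 11.91/207 = 0.058.

0.06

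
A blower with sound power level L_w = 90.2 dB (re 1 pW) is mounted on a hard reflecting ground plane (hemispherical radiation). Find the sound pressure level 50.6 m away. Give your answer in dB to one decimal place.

The power spreads over a hemisphere of area 2π·r², so L_p = L_w − 10·log₁₀(2π·r²).
2π·r² = 1.609e+04 m², 10·log₁₀ of that is 42.065 dB.
L_p = 90.2 − 42.065 = 48.14 dB.

48.1 dB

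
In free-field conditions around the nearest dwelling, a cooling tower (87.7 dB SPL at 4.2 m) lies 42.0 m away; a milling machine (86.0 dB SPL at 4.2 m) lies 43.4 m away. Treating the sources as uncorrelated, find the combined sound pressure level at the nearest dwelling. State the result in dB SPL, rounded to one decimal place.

First find each source's level at the receiver (point-source: −20·log₁₀(r/r_ref)), then combine on an intensity basis.
cooling tower: 87.7 − 20·log₁₀(42.0/4.2) = 87.7 − 20.00 = 67.70 dB SPL.
milling machine: 86.0 − 20·log₁₀(43.4/4.2) = 86.0 − 20.28 = 65.72 dB SPL.
Σ 10^(L/10) = 9.617e+06 → L_total = 10·log₁₀(9.617e+06) = 69.83 dB SPL.

69.8 dB SPL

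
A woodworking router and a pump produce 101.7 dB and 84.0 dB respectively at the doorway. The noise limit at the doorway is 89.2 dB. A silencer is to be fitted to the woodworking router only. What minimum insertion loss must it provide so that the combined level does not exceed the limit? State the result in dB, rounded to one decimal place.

14.1 dB

The untreated sources together contribute 10^(84.0/10) = 2.512e+08, i.e. 84.00 dB.
To meet 89.2 dB overall, the treated woodworking router may contribute at most 10^(89.2/10) − 2.512e+08 = 5.806e+08, i.e. 87.64 dB.
Required insertion loss = 101.7 − 87.64 = 14.06 dB.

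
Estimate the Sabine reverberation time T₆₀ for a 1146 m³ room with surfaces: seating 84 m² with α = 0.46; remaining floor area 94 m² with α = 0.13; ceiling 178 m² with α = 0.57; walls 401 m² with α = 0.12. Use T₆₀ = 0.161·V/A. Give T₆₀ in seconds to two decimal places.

0.92 s

Total absorption A = 84·0.46 + 94·0.13 + 178·0.57 + 401·0.12 = 200.44 m² sabins.
T₆₀ = 0.161·V/A = 0.161·1146/200.44 = 0.921 s.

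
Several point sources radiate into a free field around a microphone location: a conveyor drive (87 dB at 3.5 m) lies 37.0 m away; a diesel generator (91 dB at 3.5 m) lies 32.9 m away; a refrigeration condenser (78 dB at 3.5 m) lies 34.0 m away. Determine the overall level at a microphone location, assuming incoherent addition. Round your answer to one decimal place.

72.9 dB

Propagate each source to the receiver with L = L_ref − 20·log₁₀(r/r_ref), then add intensities.
conveyor drive: 87 − 20·log₁₀(37.0/3.5) = 87 − 20.48 = 66.52 dB.
diesel generator: 91 − 20·log₁₀(32.9/3.5) = 91 − 19.46 = 71.54 dB.
refrigeration condenser: 78 − 20·log₁₀(34.0/3.5) = 78 − 19.75 = 58.25 dB.
Σ 10^(L/10) = 1.940e+07 → L_total = 10·log₁₀(1.940e+07) = 72.88 dB.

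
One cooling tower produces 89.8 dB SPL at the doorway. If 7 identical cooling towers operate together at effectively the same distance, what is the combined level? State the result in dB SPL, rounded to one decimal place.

98.3 dB SPL

L_total = L₁ + 10·log₁₀ N for N identical incoherent sources.
L_total = 89.8 + 10·log₁₀(7) = 89.8 + 8.451 = 98.25 dB SPL.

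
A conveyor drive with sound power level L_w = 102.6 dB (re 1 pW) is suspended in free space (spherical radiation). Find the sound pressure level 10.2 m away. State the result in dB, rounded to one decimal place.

71.4 dB

L_p = L_w − 10·log₁₀(4π·r²) with r = 10.2 m.
4π·r² = 1307 m², 10·log₁₀ of that is 31.164 dB.
L_p = 102.6 − 31.164 = 71.44 dB.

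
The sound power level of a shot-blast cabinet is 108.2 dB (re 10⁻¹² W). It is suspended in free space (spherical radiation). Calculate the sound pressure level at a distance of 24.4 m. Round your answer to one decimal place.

Free-field spherical radiation: L_p = L_w − 10·log₁₀(4π·r²), r = 24.4 m.
4π·r² = 7482 m², 10·log₁₀ of that is 38.740 dB.
L_p = 108.2 − 38.740 = 69.46 dB.

69.5 dB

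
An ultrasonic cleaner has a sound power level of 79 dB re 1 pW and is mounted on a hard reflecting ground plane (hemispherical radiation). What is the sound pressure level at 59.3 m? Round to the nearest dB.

The power spreads over a hemisphere of area 2π·r², so L_p = L_w − 10·log₁₀(2π·r²).
2π·r² = 2.209e+04 m², 10·log₁₀ of that is 43.443 dB.
L_p = 79 − 43.443 = 35.56 dB.

36 dB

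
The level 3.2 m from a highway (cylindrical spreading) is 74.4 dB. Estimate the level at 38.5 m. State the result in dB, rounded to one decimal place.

Cylindrical spreading from a line source gives a 10·log₁₀(r₂/r₁) drop.
L₂ = 74.4 − 10·log₁₀(38.5/3.2) = 74.4 − 10.803 = 63.60 dB.

63.6 dB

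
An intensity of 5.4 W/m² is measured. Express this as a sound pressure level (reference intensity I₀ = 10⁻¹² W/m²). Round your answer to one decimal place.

127.3 dB

L = 10·log₁₀(I/I₀) = 10·log₁₀(5.4/10⁻¹²) = 10·log₁₀(5.4×10^12).
L = 10·(0.7324 + 12) = 127.32 dB.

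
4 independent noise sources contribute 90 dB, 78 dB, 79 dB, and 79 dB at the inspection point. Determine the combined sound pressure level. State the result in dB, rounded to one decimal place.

90.9 dB

For uncorrelated sources the intensities add, so convert each level to linear form, sum, and take 10·log₁₀ of the total.
Σ 10^(L/10) = 10^(90/10) + 10^(78/10) + 10^(79/10) + 10^(79/10) = 1.222e+09.
L_total = 10·log₁₀(1.222e+09) = 90.87 dB.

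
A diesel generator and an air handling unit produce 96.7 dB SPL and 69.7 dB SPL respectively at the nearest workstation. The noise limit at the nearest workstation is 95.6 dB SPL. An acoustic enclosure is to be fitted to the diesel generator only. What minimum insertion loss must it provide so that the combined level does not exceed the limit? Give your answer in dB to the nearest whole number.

Fixed contribution from the other source: Σ 10^(L/10) = 10^(69.7/10) = 9.333e+06 (69.70 dB SPL).
To meet 95.6 dB SPL overall, the treated diesel generator may contribute at most 10^(95.6/10) − 9.333e+06 = 3.621e+09, i.e. 95.59 dB SPL.
Required insertion loss = 96.7 − 95.59 = 1.11 dB.

1 dB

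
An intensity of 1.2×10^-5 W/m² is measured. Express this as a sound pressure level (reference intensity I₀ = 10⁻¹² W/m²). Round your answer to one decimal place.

I/I₀ = 1.2×10^-5/10⁻¹² = 1.2×10^7, and L = 10·log₁₀(I/I₀).
L = 10·(0.0792 + 7) = 70.79 dB.

70.8 dB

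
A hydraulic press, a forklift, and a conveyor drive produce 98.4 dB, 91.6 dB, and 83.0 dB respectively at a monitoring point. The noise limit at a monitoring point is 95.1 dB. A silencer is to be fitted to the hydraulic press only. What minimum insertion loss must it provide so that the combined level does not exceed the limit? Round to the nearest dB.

Everything except the hydraulic press sums to 10^(91.6/10) + 10^(83.0/10) = 1.645e+09 in linear terms, 92.16 dB.
To meet 95.1 dB overall, the treated hydraulic press may contribute at most 10^(95.1/10) − 1.645e+09 = 1.591e+09, i.e. 92.02 dB.
Required insertion loss = 98.4 − 92.02 = 6.38 dB.

6 dB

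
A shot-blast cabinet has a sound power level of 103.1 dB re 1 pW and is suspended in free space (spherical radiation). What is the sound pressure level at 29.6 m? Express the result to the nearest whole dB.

The power spreads over a sphere of area 4π·r², so L_p = L_w − 10·log₁₀(4π·r²).
4π·r² = 1.101e+04 m², 10·log₁₀ of that is 40.418 dB.
L_p = 103.1 − 40.418 = 62.68 dB.

63 dB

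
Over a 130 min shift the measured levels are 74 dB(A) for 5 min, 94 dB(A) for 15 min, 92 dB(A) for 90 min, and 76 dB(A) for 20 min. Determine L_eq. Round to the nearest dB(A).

Weight each interval's intensity by its duration and average over T = 130 min:
Σ tᵢ·10^(Lᵢ/10) = 5·10^(74/10) + 15·10^(94/10) + 90·10^(92/10) + 20·10^(76/10) = 1.812e+11.
L_eq = 10·log₁₀(1.812e+11/130) = 91.44 dB(A).

91 dB(A)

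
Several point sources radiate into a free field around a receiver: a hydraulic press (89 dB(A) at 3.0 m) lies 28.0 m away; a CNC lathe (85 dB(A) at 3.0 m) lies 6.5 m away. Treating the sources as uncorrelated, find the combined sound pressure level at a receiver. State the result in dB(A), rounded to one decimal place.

78.8 dB(A)

First find each source's level at the receiver (point-source: −20·log₁₀(r/r_ref)), then combine on an intensity basis.
hydraulic press: 89 − 20·log₁₀(28.0/3.0) = 89 − 19.40 = 69.60 dB(A).
CNC lathe: 85 − 20·log₁₀(6.5/3.0) = 85 − 6.72 = 78.28 dB(A).
Σ 10^(L/10) = 7.648e+07 → L_total = 10·log₁₀(7.648e+07) = 78.84 dB(A).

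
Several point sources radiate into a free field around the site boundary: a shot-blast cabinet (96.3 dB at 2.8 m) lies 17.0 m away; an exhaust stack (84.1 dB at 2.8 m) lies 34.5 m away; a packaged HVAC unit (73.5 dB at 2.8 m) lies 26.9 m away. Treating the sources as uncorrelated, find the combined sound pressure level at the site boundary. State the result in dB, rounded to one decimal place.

Propagate each source to the receiver with L = L_ref − 20·log₁₀(r/r_ref), then add intensities.
shot-blast cabinet: 96.3 − 20·log₁₀(17.0/2.8) = 96.3 − 15.67 = 80.63 dB.
exhaust stack: 84.1 − 20·log₁₀(34.5/2.8) = 84.1 − 21.81 = 62.29 dB.
packaged HVAC unit: 73.5 − 20·log₁₀(26.9/2.8) = 73.5 − 19.65 = 53.85 dB.
Σ 10^(L/10) = 1.177e+08 → L_total = 10·log₁₀(1.177e+08) = 80.71 dB.

80.7 dB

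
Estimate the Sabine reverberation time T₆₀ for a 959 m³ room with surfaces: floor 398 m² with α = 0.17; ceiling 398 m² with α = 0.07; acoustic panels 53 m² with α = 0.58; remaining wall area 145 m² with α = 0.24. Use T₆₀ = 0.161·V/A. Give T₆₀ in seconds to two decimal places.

Total absorption A = 398·0.17 + 398·0.07 + 53·0.58 + 145·0.24 = 161.06 m² sabins.
T₆₀ = 0.161·V/A = 0.161·959/161.06 = 0.959 s.

0.96 s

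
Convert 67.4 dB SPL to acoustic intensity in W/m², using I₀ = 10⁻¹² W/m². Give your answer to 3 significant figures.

5.50e-06 W/m²

I = I₀·10^(L/10) = 10⁻¹² × 10^(67.4/10) = 10^(-5.260).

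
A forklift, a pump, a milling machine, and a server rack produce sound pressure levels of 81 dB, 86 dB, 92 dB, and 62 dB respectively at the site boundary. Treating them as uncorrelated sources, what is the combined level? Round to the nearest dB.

For uncorrelated sources the intensities add, so convert each level to linear form, sum, and take 10·log₁₀ of the total.
Σ 10^(L/10) = 10^(81/10) + 10^(86/10) + 10^(92/10) + 10^(62/10) = 2.110e+09.
L_total = 10·log₁₀(2.110e+09) = 93.24 dB.

93 dB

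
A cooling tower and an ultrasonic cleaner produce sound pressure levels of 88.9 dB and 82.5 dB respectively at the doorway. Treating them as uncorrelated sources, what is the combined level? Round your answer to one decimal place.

Incoherent sources combine by intensity addition: L_total = 10·log₁₀(Σ 10^(L_i/10)).
Σ 10^(L/10) = 10^(88.9/10) + 10^(82.5/10) = 9.541e+08.
L_total = 10·log₁₀(9.541e+08) = 89.80 dB.

89.8 dB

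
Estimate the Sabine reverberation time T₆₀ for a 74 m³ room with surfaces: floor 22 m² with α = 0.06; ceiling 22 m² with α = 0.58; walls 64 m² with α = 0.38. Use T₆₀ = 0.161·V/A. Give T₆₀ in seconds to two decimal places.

0.31 s

Total absorption A = 22·0.06 + 22·0.58 + 64·0.38 = 38.40 m² sabins.
T₆₀ = 0.161·V/A = 0.161·74/38.40 = 0.310 s.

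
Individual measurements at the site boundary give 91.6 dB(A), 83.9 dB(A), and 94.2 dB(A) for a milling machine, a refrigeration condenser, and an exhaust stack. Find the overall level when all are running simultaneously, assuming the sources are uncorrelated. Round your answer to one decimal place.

96.4 dB(A)

Incoherent sources combine by intensity addition: L_total = 10·log₁₀(Σ 10^(L_i/10)).
Σ 10^(L/10) = 10^(91.6/10) + 10^(83.9/10) + 10^(94.2/10) = 4.321e+09.
L_total = 10·log₁₀(4.321e+09) = 96.36 dB(A).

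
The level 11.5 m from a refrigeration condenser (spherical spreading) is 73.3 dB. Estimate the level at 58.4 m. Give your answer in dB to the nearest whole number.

59 dB

Spherical spreading from a point source gives a 20·log₁₀(r₂/r₁) drop.
L₂ = 73.3 − 20·log₁₀(58.4/11.5) = 73.3 − 14.114 = 59.19 dB.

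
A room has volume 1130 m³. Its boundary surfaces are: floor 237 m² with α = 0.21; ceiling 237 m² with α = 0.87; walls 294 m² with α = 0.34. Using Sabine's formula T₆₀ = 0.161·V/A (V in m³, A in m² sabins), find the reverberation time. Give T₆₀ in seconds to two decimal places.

0.51 s

Summing Sᵢαᵢ: 237·0.21 + 237·0.87 + 294·0.34 = 355.92 m².
T₆₀ = 0.161·V/A = 0.161·1130/355.92 = 0.511 s.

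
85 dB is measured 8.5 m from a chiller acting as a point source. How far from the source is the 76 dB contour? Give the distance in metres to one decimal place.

The 9.0 dB drop corresponds to a distance ratio of 10^(9.0/20) for a point source.
r₂ = 8.5·10^((85−76)/20) = 8.5·10^(9.0/20) = 23.96 m.

24.0 m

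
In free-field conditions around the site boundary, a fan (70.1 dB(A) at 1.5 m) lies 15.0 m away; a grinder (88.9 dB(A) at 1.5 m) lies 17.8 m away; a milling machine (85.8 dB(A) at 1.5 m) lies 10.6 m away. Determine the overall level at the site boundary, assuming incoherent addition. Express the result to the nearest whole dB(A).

71 dB(A)

Apply inverse-square spreading to bring every level to the receiver, then sum 10^(L/10).
fan: 70.1 − 20·log₁₀(15.0/1.5) = 70.1 − 20.00 = 50.10 dB(A).
grinder: 88.9 − 20·log₁₀(17.8/1.5) = 88.9 − 21.49 = 67.41 dB(A).
milling machine: 85.8 − 20·log₁₀(10.6/1.5) = 85.8 − 16.98 = 68.82 dB(A).
Σ 10^(L/10) = 1.323e+07 → L_total = 10·log₁₀(1.323e+07) = 71.21 dB(A).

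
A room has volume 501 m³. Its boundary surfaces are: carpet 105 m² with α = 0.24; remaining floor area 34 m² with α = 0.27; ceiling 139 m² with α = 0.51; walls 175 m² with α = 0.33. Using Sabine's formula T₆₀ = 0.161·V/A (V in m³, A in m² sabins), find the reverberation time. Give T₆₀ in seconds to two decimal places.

0.49 s

Summing Sᵢαᵢ: 105·0.24 + 34·0.27 + 139·0.51 + 175·0.33 = 163.02 m².
T₆₀ = 0.161·V/A = 0.161·501/163.02 = 0.495 s.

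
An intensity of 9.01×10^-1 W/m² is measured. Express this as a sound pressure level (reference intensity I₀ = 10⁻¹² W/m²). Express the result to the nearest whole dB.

120 dB

Dividing by I₀ shifts the exponent by 12: I/I₀ = 9.01×10^11.
L = 10·(0.9547 + 11) = 119.55 dB.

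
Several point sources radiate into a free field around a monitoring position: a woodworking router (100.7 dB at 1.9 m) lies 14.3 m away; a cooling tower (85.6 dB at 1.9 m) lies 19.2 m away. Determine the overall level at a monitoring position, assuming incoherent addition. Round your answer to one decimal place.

Propagate each source to the receiver with L = L_ref − 20·log₁₀(r/r_ref), then add intensities.
woodworking router: 100.7 − 20·log₁₀(14.3/1.9) = 100.7 − 17.53 = 83.17 dB.
cooling tower: 85.6 − 20·log₁₀(19.2/1.9) = 85.6 − 20.09 = 65.51 dB.
Σ 10^(L/10) = 2.110e+08 → L_total = 10·log₁₀(2.110e+08) = 83.24 dB.

83.2 dB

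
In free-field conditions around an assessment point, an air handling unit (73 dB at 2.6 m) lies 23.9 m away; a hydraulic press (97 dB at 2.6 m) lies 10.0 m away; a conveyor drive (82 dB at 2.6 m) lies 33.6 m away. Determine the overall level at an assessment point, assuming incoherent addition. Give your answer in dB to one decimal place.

85.3 dB

Apply inverse-square spreading to bring every level to the receiver, then sum 10^(L/10).
air handling unit: 73 − 20·log₁₀(23.9/2.6) = 73 − 19.27 = 53.73 dB.
hydraulic press: 97 − 20·log₁₀(10.0/2.6) = 97 − 11.70 = 85.30 dB.
conveyor drive: 82 − 20·log₁₀(33.6/2.6) = 82 − 22.23 = 59.77 dB.
Σ 10^(L/10) = 3.400e+08 → L_total = 10·log₁₀(3.400e+08) = 85.31 dB.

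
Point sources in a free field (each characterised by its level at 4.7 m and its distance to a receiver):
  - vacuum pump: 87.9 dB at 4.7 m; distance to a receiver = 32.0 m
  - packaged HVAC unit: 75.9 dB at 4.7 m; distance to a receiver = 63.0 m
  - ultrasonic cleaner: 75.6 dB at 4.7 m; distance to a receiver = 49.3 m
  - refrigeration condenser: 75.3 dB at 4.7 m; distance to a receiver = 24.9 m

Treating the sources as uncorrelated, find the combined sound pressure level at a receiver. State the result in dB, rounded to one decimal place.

Propagate each source to the receiver with L = L_ref − 20·log₁₀(r/r_ref), then add intensities.
vacuum pump: 87.9 − 20·log₁₀(32.0/4.7) = 87.9 − 16.66 = 71.24 dB.
packaged HVAC unit: 75.9 − 20·log₁₀(63.0/4.7) = 75.9 − 22.54 = 53.36 dB.
ultrasonic cleaner: 75.6 − 20·log₁₀(49.3/4.7) = 75.6 − 20.41 = 55.19 dB.
refrigeration condenser: 75.3 − 20·log₁₀(24.9/4.7) = 75.3 − 14.48 = 60.82 dB.
Σ 10^(L/10) = 1.506e+07 → L_total = 10·log₁₀(1.506e+07) = 71.78 dB.

71.8 dB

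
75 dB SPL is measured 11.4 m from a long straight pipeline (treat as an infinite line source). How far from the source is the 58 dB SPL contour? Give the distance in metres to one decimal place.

571.4 m

The 17.0 dB drop corresponds to a distance ratio of 10^(17.0/10) for a line source.
r₂ = 11.4·10^((75−58)/10) = 11.4·10^(17.0/10) = 571.35 m.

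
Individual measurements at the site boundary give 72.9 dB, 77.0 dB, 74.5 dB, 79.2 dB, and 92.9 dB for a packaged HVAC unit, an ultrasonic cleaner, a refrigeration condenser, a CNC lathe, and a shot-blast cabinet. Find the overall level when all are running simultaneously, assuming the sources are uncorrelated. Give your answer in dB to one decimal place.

For uncorrelated sources the intensities add, so convert each level to linear form, sum, and take 10·log₁₀ of the total.
Σ 10^(L/10) = 10^(72.9/10) + 10^(77.0/10) + 10^(74.5/10) + 10^(79.2/10) + 10^(92.9/10) = 2.131e+09.
L_total = 10·log₁₀(2.131e+09) = 93.29 dB.

93.3 dB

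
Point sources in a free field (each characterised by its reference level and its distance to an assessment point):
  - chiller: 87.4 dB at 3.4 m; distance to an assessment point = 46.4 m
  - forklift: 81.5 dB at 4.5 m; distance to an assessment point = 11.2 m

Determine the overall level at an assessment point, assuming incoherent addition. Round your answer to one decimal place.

First find each source's level at the receiver (point-source: −20·log₁₀(r/r_ref)), then combine on an intensity basis.
chiller: 87.4 − 20·log₁₀(46.4/3.4) = 87.4 − 22.70 = 64.70 dB.
forklift: 81.5 − 20·log₁₀(11.2/4.5) = 81.5 − 7.92 = 73.58 dB.
Σ 10^(L/10) = 2.575e+07 → L_total = 10·log₁₀(2.575e+07) = 74.11 dB.

74.1 dB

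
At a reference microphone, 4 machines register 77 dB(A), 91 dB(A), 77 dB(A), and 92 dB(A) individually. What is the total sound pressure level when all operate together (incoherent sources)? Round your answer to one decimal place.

94.7 dB(A)

Incoherent sources combine by intensity addition: L_total = 10·log₁₀(Σ 10^(L_i/10)).
Σ 10^(L/10) = 10^(77/10) + 10^(91/10) + 10^(77/10) + 10^(92/10) = 2.944e+09.
L_total = 10·log₁₀(2.944e+09) = 94.69 dB(A).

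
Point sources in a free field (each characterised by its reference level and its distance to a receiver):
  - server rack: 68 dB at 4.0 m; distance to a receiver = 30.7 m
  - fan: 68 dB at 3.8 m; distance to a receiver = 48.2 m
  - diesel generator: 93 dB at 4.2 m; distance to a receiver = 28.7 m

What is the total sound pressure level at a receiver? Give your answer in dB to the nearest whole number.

First find each source's level at the receiver (point-source: −20·log₁₀(r/r_ref)), then combine on an intensity basis.
server rack: 68 − 20·log₁₀(30.7/4.0) = 68 − 17.70 = 50.30 dB.
fan: 68 − 20·log₁₀(48.2/3.8) = 68 − 22.07 = 45.93 dB.
diesel generator: 93 − 20·log₁₀(28.7/4.2) = 93 − 16.69 = 76.31 dB.
Σ 10^(L/10) = 4.288e+07 → L_total = 10·log₁₀(4.288e+07) = 76.32 dB.

76 dB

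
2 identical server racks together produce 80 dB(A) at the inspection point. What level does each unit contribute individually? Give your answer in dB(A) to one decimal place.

2 equal contributions raise the level by 10·log₁₀ 2 = 3.010 dB, so each unit alone gives 80 − 3.010.

77.0 dB(A)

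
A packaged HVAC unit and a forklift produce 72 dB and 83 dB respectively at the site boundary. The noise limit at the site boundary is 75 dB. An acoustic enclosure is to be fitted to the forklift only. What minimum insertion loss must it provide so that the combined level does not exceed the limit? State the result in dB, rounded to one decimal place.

11.0 dB

Everything except the forklift sums to 10^(72/10) = 1.585e+07 in linear terms, 72.00 dB.
The limit corresponds to 10^(75/10) = 3.162e+07; subtracting the fixed part leaves 1.577e+07 for the forklift, i.e. 71.98 dB.
Required insertion loss = 83 − 71.98 = 11.02 dB.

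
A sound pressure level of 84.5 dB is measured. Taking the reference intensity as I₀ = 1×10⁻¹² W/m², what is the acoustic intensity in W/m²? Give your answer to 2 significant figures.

0.00028 W/m²

I/I₀ = 10^(84.5/10) = 2.818e+08, so I = 2.818e+08 × 10⁻¹² W/m².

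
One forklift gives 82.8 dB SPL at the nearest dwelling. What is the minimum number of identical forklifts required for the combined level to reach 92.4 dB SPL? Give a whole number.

N identical sources give L₁ + 10·log₁₀ N, so require 10·log₁₀ N ≥ 92.4 − 82.8 = 9.6 dB.
N ≥ 10^(9.6/10) = 9.120, so N = 10.

10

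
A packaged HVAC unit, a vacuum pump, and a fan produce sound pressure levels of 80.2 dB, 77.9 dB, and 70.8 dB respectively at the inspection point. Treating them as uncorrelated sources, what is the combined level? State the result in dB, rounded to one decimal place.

82.5 dB

Incoherent sources combine by intensity addition: L_total = 10·log₁₀(Σ 10^(L_i/10)).
Σ 10^(L/10) = 10^(80.2/10) + 10^(77.9/10) + 10^(70.8/10) = 1.784e+08.
L_total = 10·log₁₀(1.784e+08) = 82.51 dB.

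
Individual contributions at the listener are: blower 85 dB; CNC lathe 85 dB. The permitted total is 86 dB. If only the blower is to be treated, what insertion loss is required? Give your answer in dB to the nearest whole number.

6 dB

Fixed contribution from the other source: Σ 10^(L/10) = 10^(85/10) = 3.162e+08 (85.00 dB).
To meet 86 dB overall, the treated blower may contribute at most 10^(86/10) − 3.162e+08 = 8.188e+07, i.e. 79.13 dB.
So the blower must be reduced from 85 to 79.13 dB: IL = 5.87 dB.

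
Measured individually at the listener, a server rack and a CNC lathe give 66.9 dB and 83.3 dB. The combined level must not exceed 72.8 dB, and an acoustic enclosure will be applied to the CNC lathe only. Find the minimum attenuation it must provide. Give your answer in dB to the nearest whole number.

The untreated sources together contribute 10^(66.9/10) = 4.898e+06, i.e. 66.90 dB.
To meet 72.8 dB overall, the treated CNC lathe may contribute at most 10^(72.8/10) − 4.898e+06 = 1.416e+07, i.e. 71.51 dB.
Required insertion loss = 83.3 − 71.51 = 11.79 dB.

12 dB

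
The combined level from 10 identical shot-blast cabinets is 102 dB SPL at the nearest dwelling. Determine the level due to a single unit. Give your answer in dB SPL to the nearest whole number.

92 dB SPL

Dividing the total intensity by 10 lowers the level by 10·log₁₀ 10 = 10.000 dB: L₁ = 102 − 10.000.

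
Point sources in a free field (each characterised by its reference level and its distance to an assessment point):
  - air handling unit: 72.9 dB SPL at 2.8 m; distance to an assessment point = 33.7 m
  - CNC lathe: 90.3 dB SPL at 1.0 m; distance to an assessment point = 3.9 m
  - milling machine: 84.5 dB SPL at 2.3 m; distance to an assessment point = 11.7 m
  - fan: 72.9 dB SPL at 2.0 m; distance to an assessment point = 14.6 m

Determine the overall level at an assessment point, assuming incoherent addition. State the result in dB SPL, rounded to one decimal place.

First find each source's level at the receiver (point-source: −20·log₁₀(r/r_ref)), then combine on an intensity basis.
air handling unit: 72.9 − 20·log₁₀(33.7/2.8) = 72.9 − 21.61 = 51.29 dB SPL.
CNC lathe: 90.3 − 20·log₁₀(3.9/1.0) = 90.3 − 11.82 = 78.48 dB SPL.
milling machine: 84.5 − 20·log₁₀(11.7/2.3) = 84.5 − 14.13 = 70.37 dB SPL.
fan: 72.9 − 20·log₁₀(14.6/2.0) = 72.9 − 17.27 = 55.63 dB SPL.
Σ 10^(L/10) = 8.184e+07 → L_total = 10·log₁₀(8.184e+07) = 79.13 dB SPL.

79.1 dB SPL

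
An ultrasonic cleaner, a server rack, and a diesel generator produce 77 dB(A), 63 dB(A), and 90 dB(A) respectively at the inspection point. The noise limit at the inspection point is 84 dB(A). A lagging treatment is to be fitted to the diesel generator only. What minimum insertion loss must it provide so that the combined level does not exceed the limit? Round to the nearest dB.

The untreated sources together contribute 10^(77/10) + 10^(63/10) = 5.211e+07, i.e. 77.17 dB(A).
The limit corresponds to 10^(84/10) = 2.512e+08; subtracting the fixed part leaves 1.991e+08 for the diesel generator, i.e. 82.99 dB(A).
Required insertion loss = 90 − 82.99 = 7.01 dB.

7 dB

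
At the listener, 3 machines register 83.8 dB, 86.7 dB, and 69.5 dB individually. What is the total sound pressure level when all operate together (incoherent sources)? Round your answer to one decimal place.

Incoherent sources combine by intensity addition: L_total = 10·log₁₀(Σ 10^(L_i/10)).
Σ 10^(L/10) = 10^(83.8/10) + 10^(86.7/10) + 10^(69.5/10) = 7.165e+08.
L_total = 10·log₁₀(7.165e+08) = 88.55 dB.

88.6 dB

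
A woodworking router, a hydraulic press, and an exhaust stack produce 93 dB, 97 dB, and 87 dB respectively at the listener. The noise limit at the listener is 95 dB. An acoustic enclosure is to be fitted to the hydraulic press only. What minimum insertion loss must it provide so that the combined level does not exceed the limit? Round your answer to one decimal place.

8.8 dB

Everything except the hydraulic press sums to 10^(93/10) + 10^(87/10) = 2.496e+09 in linear terms, 93.97 dB.
The limit corresponds to 10^(95/10) = 3.162e+09; subtracting the fixed part leaves 6.658e+08 for the hydraulic press, i.e. 88.23 dB.
Required insertion loss = 97 − 88.23 = 8.77 dB.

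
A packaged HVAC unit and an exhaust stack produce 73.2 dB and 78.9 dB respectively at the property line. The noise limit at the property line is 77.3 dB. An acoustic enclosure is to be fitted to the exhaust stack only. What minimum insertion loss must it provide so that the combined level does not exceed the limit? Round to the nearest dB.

The untreated sources together contribute 10^(73.2/10) = 2.089e+07, i.e. 73.20 dB.
To meet 77.3 dB overall, the treated exhaust stack may contribute at most 10^(77.3/10) − 2.089e+07 = 3.281e+07, i.e. 75.16 dB.
So the exhaust stack must be reduced from 78.9 to 75.16 dB: IL = 3.74 dB.

4 dB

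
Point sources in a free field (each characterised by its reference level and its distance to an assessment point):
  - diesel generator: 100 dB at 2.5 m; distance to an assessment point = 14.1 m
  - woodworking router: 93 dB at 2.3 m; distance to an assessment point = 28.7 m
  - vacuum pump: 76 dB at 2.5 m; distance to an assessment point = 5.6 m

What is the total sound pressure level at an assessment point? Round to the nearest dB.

Propagate each source to the receiver with L = L_ref − 20·log₁₀(r/r_ref), then add intensities.
diesel generator: 100 − 20·log₁₀(14.1/2.5) = 100 − 15.03 = 84.97 dB.
woodworking router: 93 − 20·log₁₀(28.7/2.3) = 93 − 21.92 = 71.08 dB.
vacuum pump: 76 − 20·log₁₀(5.6/2.5) = 76 − 7.00 = 69.00 dB.
Σ 10^(L/10) = 3.351e+08 → L_total = 10·log₁₀(3.351e+08) = 85.25 dB.

85 dB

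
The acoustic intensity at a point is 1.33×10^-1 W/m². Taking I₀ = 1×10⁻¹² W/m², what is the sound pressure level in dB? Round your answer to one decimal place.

Dividing by I₀ shifts the exponent by 12: I/I₀ = 1.33×10^11.
L = 10·(0.1239 + 11) = 111.24 dB.

111.2 dB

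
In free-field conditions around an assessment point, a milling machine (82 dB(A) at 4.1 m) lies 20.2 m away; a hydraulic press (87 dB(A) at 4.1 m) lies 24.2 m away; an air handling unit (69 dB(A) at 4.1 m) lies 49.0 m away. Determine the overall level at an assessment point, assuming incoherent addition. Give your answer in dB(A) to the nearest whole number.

Propagate each source to the receiver with L = L_ref − 20·log₁₀(r/r_ref), then add intensities.
milling machine: 82 − 20·log₁₀(20.2/4.1) = 82 − 13.85 = 68.15 dB(A).
hydraulic press: 87 − 20·log₁₀(24.2/4.1) = 87 − 15.42 = 71.58 dB(A).
air handling unit: 69 − 20·log₁₀(49.0/4.1) = 69 − 21.55 = 47.45 dB(A).
Σ 10^(L/10) = 2.097e+07 → L_total = 10·log₁₀(2.097e+07) = 73.22 dB(A).

73 dB(A)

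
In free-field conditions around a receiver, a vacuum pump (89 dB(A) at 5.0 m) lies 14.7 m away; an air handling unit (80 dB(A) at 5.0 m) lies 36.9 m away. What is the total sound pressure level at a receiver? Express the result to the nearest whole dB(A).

80 dB(A)

Propagate each source to the receiver with L = L_ref − 20·log₁₀(r/r_ref), then add intensities.
vacuum pump: 89 − 20·log₁₀(14.7/5.0) = 89 − 9.37 = 79.63 dB(A).
air handling unit: 80 − 20·log₁₀(36.9/5.0) = 80 − 17.36 = 62.64 dB(A).
Σ 10^(L/10) = 9.373e+07 → L_total = 10·log₁₀(9.373e+07) = 79.72 dB(A).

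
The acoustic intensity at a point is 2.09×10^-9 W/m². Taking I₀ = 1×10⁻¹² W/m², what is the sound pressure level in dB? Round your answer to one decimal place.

33.2 dB

L = 10·log₁₀(I/I₀) = 10·log₁₀(2.09×10^-9/10⁻¹²) = 10·log₁₀(2.09×10^3).
L = 10·(0.3201 + 3) = 33.20 dB.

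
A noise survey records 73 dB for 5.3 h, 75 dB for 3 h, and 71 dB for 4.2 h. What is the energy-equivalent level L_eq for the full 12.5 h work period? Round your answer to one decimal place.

The energy average is taken in the linear domain: L_eq = 10·log₁₀[(Σ tᵢ·10^(Lᵢ/10))/T], T = 12.5 h.
Σ tᵢ·10^(Lᵢ/10) = 5.3·10^(73/10) + 3·10^(75/10) + 4.2·10^(71/10) = 2.535e+08.
L_eq = 10·log₁₀(2.535e+08/12.5) = 73.07 dB.

73.1 dB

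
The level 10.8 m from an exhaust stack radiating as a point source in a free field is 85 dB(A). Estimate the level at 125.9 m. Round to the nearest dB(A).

For a point source, L₂ = L₁ − 20·log₁₀(r₂/r₁).
L₂ = 85 − 20·log₁₀(125.9/10.8) = 85 − 21.332 = 63.67 dB(A).

64 dB(A)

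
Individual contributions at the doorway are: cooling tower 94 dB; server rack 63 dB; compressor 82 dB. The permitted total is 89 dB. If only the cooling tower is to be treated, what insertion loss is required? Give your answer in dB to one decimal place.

Everything except the cooling tower sums to 10^(63/10) + 10^(82/10) = 1.605e+08 in linear terms, 82.05 dB.
To meet 89 dB overall, the treated cooling tower may contribute at most 10^(89/10) − 1.605e+08 = 6.338e+08, i.e. 88.02 dB.
Required insertion loss = 94 − 88.02 = 5.98 dB.

6.0 dB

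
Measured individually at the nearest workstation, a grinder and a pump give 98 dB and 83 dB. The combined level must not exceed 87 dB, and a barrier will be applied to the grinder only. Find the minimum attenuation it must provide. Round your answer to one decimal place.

13.2 dB

The untreated sources together contribute 10^(83/10) = 1.995e+08, i.e. 83.00 dB.
To meet 87 dB overall, the treated grinder may contribute at most 10^(87/10) − 1.995e+08 = 3.017e+08, i.e. 84.80 dB.
Required insertion loss = 98 − 84.80 = 13.20 dB.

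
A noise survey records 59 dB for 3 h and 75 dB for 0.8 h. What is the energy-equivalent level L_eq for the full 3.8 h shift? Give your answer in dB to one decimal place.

The energy average is taken in the linear domain: L_eq = 10·log₁₀[(Σ tᵢ·10^(Lᵢ/10))/T], T = 3.8 h.
Σ tᵢ·10^(Lᵢ/10) = 3·10^(59/10) + 0.8·10^(75/10) = 2.768e+07.
L_eq = 10·log₁₀(2.768e+07/3.8) = 68.62 dB.

68.6 dB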